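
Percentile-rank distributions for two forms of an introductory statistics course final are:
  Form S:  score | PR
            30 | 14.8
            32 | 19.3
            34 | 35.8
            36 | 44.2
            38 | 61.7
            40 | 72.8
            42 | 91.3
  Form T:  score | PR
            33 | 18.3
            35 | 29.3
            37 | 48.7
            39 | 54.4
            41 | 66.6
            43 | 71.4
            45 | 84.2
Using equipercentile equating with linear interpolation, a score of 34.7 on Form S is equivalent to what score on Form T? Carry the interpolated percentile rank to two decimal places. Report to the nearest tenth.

PR of 34.7 on Form S: 35.8 + (34.7 − 34)/(36 − 34) × (44.2 − 35.8) = 38.74
On Form T, PR 38.74 falls between score 35 (PR 29.3) and 37 (PR 48.7).
Interpolate: 35 + (38.74 − 29.3)/(48.7 − 29.3) × (37 − 35) = 36.0

36.0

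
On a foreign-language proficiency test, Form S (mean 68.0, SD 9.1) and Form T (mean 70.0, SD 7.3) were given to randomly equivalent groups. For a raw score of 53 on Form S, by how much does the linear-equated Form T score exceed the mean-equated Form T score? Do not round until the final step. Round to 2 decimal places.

Mean-equated: 53 + (70.0 − 68.0) = 55.00
Linear-equated: (7.3/9.1)(53 − 68.0) + 70.0 = 57.967
Difference = 57.967 − 55.00 = 2.97

2.97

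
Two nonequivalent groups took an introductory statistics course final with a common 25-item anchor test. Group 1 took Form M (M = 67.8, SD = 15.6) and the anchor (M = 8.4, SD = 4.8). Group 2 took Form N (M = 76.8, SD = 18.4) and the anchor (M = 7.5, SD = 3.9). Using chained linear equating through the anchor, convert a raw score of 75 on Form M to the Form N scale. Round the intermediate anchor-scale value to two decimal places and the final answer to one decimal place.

91.5

Form M → anchor (Group 1): v = (4.8/15.6)(75 − 67.8) + 8.4 = 10.62
anchor → Form N (Group 2): y = (18.4/3.9)(10.62 − 7.5) + 76.8 = 91.5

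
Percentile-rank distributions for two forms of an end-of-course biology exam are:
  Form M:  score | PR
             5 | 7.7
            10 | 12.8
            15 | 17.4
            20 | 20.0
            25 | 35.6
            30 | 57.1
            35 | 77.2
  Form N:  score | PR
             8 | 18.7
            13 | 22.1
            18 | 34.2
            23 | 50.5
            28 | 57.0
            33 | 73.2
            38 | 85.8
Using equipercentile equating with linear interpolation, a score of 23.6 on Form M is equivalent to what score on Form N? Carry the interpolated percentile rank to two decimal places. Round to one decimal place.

16.8

PR of 23.6 on Form M: 20.0 + (23.6 − 20)/(25 − 20) × (35.6 − 20.0) = 31.23
On Form N, PR 31.23 falls between score 13 (PR 22.1) and 18 (PR 34.2).
Interpolate: 13 + (31.23 − 22.1)/(34.2 − 22.1) × (18 − 13) = 16.8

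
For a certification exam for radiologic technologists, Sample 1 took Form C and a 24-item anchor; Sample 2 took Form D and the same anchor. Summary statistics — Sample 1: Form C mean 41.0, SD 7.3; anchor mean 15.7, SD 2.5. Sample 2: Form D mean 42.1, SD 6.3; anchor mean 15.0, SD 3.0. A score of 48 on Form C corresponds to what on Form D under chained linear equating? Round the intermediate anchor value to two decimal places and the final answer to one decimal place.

48.6

Form C → anchor (Sample 1): v = (2.5/7.3)(48 − 41.0) + 15.7 = 18.10
anchor → Form D (Sample 2): y = (6.3/3.0)(18.10 − 15.0) + 42.1 = 48.6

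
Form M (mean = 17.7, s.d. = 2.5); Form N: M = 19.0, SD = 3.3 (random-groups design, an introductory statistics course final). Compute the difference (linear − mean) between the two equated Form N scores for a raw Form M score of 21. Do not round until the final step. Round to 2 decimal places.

1.06

Mean-equated: 21 + (19.0 − 17.7) = 22.30
Linear-equated: (3.3/2.5)(21 − 17.7) + 19.0 = 23.356
Difference = 23.356 − 22.30 = 1.06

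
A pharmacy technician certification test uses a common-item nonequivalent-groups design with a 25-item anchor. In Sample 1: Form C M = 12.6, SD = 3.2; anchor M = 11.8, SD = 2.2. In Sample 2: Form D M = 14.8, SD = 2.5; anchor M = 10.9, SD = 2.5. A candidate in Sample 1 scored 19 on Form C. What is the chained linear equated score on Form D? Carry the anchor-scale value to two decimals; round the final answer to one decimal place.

Form C → anchor (Sample 1): v = (2.2/3.2)(19 − 12.6) + 11.8 = 16.20
anchor → Form D (Sample 2): y = (2.5/2.5)(16.20 − 10.9) + 14.8 = 20.1

20.1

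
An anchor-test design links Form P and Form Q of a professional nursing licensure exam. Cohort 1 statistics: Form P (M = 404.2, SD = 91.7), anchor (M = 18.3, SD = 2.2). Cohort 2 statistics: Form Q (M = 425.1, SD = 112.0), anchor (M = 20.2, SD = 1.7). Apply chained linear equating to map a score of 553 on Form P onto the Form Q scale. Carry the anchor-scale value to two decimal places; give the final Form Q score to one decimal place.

535.1

Form P → anchor (Cohort 1): v = (2.2/91.7)(553 − 404.2) + 18.3 = 21.87
anchor → Form Q (Cohort 2): y = (112.0/1.7)(21.87 − 20.2) + 425.1 = 535.1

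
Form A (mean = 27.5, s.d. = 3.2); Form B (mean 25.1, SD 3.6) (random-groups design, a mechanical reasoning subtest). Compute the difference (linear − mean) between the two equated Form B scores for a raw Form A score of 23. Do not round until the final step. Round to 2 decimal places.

Mean-equated: 23 + (25.1 − 27.5) = 20.60
Linear-equated: (3.6/3.2)(23 − 27.5) + 25.1 = 20.038
Difference = 20.038 − 20.60 = -0.56

-0.56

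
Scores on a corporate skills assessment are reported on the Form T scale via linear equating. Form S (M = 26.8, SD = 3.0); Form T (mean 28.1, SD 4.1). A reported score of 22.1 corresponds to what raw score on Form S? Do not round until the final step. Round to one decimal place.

22.4

Invert y = (SD_Y/SD_X)(x − M_X) + M_Y:
x = (SD_X/SD_Y)(y − M_Y) + M_X = (3.0/4.1)(22.1 − 28.1) + 26.8
x = 0.731707 × -6.000 + 26.8 = 22.4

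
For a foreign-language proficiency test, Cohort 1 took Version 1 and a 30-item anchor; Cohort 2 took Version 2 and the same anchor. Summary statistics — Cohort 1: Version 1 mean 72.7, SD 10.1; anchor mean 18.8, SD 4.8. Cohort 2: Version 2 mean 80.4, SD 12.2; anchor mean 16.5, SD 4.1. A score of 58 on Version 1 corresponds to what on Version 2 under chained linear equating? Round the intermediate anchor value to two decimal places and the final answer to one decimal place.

66.4

Version 1 → anchor (Cohort 1): v = (4.8/10.1)(58 − 72.7) + 18.8 = 11.81
anchor → Version 2 (Cohort 2): y = (12.2/4.1)(11.81 − 16.5) + 80.4 = 66.4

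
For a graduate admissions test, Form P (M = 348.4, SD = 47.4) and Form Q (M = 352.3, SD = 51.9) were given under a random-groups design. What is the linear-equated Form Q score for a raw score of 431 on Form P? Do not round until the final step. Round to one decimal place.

Linear equating: y = (SD_Y/SD_X)(x − M_X) + M_Y
y = (51.9/47.4)(431 − 348.4) + 352.3
y = 1.094937 × 82.6 + 352.3 = 90.4418 + 352.3 = 442.7

442.7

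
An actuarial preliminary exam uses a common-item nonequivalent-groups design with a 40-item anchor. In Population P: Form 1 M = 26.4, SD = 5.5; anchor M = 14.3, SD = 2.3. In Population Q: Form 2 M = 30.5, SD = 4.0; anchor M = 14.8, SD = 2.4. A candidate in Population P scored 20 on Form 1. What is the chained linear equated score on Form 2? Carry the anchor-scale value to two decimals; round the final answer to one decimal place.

Form 1 → anchor (Population P): v = (2.3/5.5)(20 − 26.4) + 14.3 = 11.62
anchor → Form 2 (Population Q): y = (4.0/2.4)(11.62 − 14.8) + 30.5 = 25.2

25.2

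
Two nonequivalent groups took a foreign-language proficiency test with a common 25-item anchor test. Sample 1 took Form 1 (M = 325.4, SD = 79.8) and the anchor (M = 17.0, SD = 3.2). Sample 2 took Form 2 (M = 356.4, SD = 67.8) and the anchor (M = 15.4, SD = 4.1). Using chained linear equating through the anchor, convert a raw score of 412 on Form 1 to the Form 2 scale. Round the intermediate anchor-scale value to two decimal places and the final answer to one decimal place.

440.2

Form 1 → anchor (Sample 1): v = (3.2/79.8)(412 − 325.4) + 17.0 = 20.47
anchor → Form 2 (Sample 2): y = (67.8/4.1)(20.47 − 15.4) + 356.4 = 440.2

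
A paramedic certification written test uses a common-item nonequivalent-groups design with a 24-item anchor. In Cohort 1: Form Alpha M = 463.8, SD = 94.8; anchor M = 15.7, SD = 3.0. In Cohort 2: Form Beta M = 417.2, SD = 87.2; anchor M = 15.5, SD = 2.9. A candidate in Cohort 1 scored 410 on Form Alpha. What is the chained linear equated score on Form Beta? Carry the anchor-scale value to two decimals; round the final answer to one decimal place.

372.1

Form Alpha → anchor (Cohort 1): v = (3.0/94.8)(410 − 463.8) + 15.7 = 14.00
anchor → Form Beta (Cohort 2): y = (87.2/2.9)(14.00 − 15.5) + 417.2 = 372.1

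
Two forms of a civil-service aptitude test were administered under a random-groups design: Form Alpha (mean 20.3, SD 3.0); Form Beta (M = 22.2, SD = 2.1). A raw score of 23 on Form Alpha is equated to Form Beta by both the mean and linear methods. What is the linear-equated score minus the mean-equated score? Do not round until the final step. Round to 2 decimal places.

-0.81

Mean-equated: 23 + (22.2 − 20.3) = 24.90
Linear-equated: (2.1/3.0)(23 − 20.3) + 22.2 = 24.090
Difference = 24.090 − 24.90 = -0.81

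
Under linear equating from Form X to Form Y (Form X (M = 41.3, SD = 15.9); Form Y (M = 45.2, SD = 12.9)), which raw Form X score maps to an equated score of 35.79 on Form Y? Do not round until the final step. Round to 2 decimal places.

Invert y = (SD_Y/SD_X)(x − M_X) + M_Y:
x = (SD_X/SD_Y)(y − M_Y) + M_X = (15.9/12.9)(35.79 − 45.2) + 41.3
x = 1.232558 × -9.410 + 41.3 = 29.70

29.70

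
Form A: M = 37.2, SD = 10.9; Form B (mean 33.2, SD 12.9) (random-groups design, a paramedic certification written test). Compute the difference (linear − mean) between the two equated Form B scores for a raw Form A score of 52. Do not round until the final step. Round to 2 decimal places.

2.72

Mean-equated: 52 + (33.2 − 37.2) = 48.00
Linear-equated: (12.9/10.9)(52 − 37.2) + 33.2 = 50.716
Difference = 50.716 − 48.00 = 2.72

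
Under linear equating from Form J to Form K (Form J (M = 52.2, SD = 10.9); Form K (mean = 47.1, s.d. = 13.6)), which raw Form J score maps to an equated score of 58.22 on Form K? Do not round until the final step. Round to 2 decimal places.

61.11

Invert y = (SD_Y/SD_X)(x − M_X) + M_Y:
x = (SD_X/SD_Y)(y − M_Y) + M_X = (10.9/13.6)(58.22 − 47.1) + 52.2
x = 0.801471 × 11.120 + 52.2 = 61.11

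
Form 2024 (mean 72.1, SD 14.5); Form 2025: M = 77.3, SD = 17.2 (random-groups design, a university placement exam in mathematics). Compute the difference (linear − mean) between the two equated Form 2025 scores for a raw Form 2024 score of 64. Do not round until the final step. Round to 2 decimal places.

-1.51

Mean-equated: 64 + (77.3 − 72.1) = 69.20
Linear-equated: (17.2/14.5)(64 − 72.1) + 77.3 = 67.692
Difference = 67.692 − 69.20 = -1.51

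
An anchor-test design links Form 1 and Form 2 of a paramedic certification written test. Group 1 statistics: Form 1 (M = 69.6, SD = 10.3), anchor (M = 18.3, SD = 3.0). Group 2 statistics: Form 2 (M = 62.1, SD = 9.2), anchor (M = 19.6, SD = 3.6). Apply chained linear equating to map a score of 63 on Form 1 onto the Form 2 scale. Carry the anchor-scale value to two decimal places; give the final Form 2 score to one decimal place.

Form 1 → anchor (Group 1): v = (3.0/10.3)(63 − 69.6) + 18.3 = 16.38
anchor → Form 2 (Group 2): y = (9.2/3.6)(16.38 − 19.6) + 62.1 = 53.9

53.9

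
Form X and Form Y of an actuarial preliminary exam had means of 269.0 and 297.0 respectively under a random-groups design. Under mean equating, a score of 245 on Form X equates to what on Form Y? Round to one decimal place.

Mean equating: y = x + (M_Y − M_X) = 245 + (297.0 − 269.0) = 273.0

273.0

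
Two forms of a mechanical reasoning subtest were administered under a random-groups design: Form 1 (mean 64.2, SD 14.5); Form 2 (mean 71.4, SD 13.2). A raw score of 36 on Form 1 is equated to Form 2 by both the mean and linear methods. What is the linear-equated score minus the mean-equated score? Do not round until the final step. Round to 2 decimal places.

2.53

Mean-equated: 36 + (71.4 − 64.2) = 43.20
Linear-equated: (13.2/14.5)(36 − 64.2) + 71.4 = 45.728
Difference = 45.728 − 43.20 = 2.53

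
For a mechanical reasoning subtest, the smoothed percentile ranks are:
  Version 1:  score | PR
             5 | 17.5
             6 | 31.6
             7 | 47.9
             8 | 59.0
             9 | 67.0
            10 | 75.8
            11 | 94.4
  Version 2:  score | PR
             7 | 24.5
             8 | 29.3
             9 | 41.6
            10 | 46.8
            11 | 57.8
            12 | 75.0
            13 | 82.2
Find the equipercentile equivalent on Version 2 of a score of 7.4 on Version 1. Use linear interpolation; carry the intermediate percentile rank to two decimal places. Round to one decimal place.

10.5

PR of 7.4 on Version 1: 47.9 + (7.4 − 7)/(8 − 7) × (59.0 − 47.9) = 52.34
On Version 2, PR 52.34 falls between score 10 (PR 46.8) and 11 (PR 57.8).
Interpolate: 10 + (52.34 − 46.8)/(57.8 − 46.8) × (11 − 10) = 10.5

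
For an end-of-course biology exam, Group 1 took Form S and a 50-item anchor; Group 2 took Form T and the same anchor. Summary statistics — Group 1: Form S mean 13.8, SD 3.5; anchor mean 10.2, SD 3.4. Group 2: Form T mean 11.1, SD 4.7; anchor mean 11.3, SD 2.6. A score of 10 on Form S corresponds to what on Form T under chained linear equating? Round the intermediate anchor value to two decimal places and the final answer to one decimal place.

2.4

Form S → anchor (Group 1): v = (3.4/3.5)(10 − 13.8) + 10.2 = 6.51
anchor → Form T (Group 2): y = (4.7/2.6)(6.51 − 11.3) + 11.1 = 2.4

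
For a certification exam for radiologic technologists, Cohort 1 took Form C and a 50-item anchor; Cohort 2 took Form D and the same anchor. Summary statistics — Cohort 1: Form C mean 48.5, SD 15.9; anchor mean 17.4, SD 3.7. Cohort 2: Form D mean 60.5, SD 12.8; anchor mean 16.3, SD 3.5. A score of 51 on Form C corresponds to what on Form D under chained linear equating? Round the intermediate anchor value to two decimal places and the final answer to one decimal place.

66.6

Form C → anchor (Cohort 1): v = (3.7/15.9)(51 − 48.5) + 17.4 = 17.98
anchor → Form D (Cohort 2): y = (12.8/3.5)(17.98 − 16.3) + 60.5 = 66.6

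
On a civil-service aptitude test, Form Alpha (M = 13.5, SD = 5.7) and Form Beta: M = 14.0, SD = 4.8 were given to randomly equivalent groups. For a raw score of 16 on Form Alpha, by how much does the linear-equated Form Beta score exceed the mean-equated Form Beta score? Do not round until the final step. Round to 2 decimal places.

-0.39

Mean-equated: 16 + (14.0 − 13.5) = 16.50
Linear-equated: (4.8/5.7)(16 − 13.5) + 14.0 = 16.105
Difference = 16.105 − 16.50 = -0.39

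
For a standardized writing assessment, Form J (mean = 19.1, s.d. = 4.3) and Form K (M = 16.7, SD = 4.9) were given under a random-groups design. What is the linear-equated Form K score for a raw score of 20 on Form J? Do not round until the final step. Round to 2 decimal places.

Linear equating: y = (SD_Y/SD_X)(x − M_X) + M_Y
y = (4.9/4.3)(20 − 19.1) + 16.7
y = 1.139535 × 0.9 + 16.7 = 1.0256 + 16.7 = 17.73

17.73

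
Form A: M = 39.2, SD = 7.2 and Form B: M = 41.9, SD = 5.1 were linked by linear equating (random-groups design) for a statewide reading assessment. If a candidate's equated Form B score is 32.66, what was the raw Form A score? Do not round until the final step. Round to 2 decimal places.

Invert y = (SD_Y/SD_X)(x − M_X) + M_Y:
x = (SD_X/SD_Y)(y − M_Y) + M_X = (7.2/5.1)(32.66 − 41.9) + 39.2
x = 1.411765 × -9.240 + 39.2 = 26.16

26.16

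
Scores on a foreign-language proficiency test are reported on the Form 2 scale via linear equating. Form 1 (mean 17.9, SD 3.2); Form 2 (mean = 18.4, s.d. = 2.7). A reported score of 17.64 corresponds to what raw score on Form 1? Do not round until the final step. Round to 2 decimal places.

17.00

Invert y = (SD_Y/SD_X)(x − M_X) + M_Y:
x = (SD_X/SD_Y)(y − M_Y) + M_X = (3.2/2.7)(17.64 − 18.4) + 17.9
x = 1.185185 × -0.760 + 17.9 = 17.00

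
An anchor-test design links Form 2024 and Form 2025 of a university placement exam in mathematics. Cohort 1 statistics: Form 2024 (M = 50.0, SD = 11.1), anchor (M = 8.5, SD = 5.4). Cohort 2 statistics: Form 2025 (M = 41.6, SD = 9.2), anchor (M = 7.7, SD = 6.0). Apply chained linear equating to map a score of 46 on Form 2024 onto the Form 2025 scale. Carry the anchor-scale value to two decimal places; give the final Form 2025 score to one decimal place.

39.8

Form 2024 → anchor (Cohort 1): v = (5.4/11.1)(46 − 50.0) + 8.5 = 6.55
anchor → Form 2025 (Cohort 2): y = (9.2/6.0)(6.55 − 7.7) + 41.6 = 39.8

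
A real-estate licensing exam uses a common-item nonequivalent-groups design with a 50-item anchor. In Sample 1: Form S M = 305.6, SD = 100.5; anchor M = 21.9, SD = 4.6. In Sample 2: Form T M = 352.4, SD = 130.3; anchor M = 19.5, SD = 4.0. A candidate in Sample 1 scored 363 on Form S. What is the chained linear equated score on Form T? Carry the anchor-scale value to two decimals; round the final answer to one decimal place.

Form S → anchor (Sample 1): v = (4.6/100.5)(363 − 305.6) + 21.9 = 24.53
anchor → Form T (Sample 2): y = (130.3/4.0)(24.53 − 19.5) + 352.4 = 516.3

516.3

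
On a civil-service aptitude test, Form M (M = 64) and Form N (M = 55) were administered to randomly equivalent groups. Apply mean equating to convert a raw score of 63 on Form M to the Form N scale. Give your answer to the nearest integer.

Mean equating: y = x + (M_Y − M_X) = 63 + (55 − 64) = 54

54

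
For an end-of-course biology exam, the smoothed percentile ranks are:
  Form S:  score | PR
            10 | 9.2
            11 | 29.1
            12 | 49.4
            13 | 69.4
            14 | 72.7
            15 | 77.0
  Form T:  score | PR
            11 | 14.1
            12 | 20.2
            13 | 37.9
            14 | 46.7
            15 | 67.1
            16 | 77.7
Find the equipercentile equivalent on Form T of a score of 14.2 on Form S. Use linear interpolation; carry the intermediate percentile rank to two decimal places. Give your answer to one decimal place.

15.6

PR of 14.2 on Form S: 72.7 + (14.2 − 14)/(15 − 14) × (77.0 − 72.7) = 73.56
On Form T, PR 73.56 falls between score 15 (PR 67.1) and 16 (PR 77.7).
Interpolate: 15 + (73.56 − 67.1)/(77.7 − 67.1) × (16 − 15) = 15.6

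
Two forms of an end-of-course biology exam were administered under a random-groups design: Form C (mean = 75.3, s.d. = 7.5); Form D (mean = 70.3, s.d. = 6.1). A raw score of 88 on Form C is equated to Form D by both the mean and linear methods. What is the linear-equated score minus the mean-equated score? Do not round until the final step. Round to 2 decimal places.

Mean-equated: 88 + (70.3 − 75.3) = 83.00
Linear-equated: (6.1/7.5)(88 − 75.3) + 70.3 = 80.629
Difference = 80.629 − 83.00 = -2.37

-2.37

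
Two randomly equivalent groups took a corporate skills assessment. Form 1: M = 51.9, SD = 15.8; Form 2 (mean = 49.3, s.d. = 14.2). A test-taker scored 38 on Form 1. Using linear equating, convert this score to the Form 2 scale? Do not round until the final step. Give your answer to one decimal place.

Linear equating: y = (SD_Y/SD_X)(x − M_X) + M_Y
y = (14.2/15.8)(38 − 51.9) + 49.3
y = 0.898734 × -13.9 + 49.3 = -12.4924 + 49.3 = 36.8

36.8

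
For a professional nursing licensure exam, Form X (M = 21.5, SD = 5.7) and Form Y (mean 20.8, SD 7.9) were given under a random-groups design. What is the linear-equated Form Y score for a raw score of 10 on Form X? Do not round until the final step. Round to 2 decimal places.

Linear equating: y = (SD_Y/SD_X)(x − M_X) + M_Y
y = (7.9/5.7)(10 − 21.5) + 20.8
y = 1.385965 × -11.5 + 20.8 = -15.9386 + 20.8 = 4.86

4.86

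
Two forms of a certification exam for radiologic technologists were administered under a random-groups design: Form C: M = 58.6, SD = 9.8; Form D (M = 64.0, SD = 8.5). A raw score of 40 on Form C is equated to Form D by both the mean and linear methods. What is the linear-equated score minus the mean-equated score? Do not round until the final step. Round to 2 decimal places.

2.47

Mean-equated: 40 + (64.0 − 58.6) = 45.40
Linear-equated: (8.5/9.8)(40 − 58.6) + 64.0 = 47.867
Difference = 47.867 − 45.40 = 2.47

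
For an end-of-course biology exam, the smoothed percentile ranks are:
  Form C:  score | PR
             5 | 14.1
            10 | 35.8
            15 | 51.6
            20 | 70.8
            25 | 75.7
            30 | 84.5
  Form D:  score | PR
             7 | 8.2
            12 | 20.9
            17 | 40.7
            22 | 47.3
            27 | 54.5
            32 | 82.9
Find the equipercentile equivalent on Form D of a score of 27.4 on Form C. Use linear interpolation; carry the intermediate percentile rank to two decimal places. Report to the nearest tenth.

31.5

PR of 27.4 on Form C: 75.7 + (27.4 − 25)/(30 − 25) × (84.5 − 75.7) = 79.92
On Form D, PR 79.92 falls between score 27 (PR 54.5) and 32 (PR 82.9).
Interpolate: 27 + (79.92 − 54.5)/(82.9 − 54.5) × (32 − 27) = 31.5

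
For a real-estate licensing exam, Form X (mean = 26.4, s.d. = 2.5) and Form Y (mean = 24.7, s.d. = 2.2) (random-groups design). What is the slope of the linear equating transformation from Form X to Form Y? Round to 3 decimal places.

0.880

A = SD_Y / SD_X = 2.2 / 2.5 = 0.880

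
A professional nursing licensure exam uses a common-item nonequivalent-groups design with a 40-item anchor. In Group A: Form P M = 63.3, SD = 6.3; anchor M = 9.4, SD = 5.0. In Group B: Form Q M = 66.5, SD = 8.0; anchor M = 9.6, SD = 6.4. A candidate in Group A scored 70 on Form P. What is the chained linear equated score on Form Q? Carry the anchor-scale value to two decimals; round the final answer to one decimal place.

72.9

Form P → anchor (Group A): v = (5.0/6.3)(70 − 63.3) + 9.4 = 14.72
anchor → Form Q (Group B): y = (8.0/6.4)(14.72 − 9.6) + 66.5 = 72.9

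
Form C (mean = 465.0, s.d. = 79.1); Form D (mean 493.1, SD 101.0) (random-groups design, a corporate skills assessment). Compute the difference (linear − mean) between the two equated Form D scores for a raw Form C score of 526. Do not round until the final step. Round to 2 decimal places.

16.89

Mean-equated: 526 + (493.1 − 465.0) = 554.10
Linear-equated: (101.0/79.1)(526 − 465.0) + 493.1 = 570.989
Difference = 570.989 − 554.10 = 16.89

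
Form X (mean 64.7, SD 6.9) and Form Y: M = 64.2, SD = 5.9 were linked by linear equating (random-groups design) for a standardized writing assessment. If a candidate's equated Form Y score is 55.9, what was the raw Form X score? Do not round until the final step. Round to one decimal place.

Invert y = (SD_Y/SD_X)(x − M_X) + M_Y:
x = (SD_X/SD_Y)(y − M_Y) + M_X = (6.9/5.9)(55.9 − 64.2) + 64.7
x = 1.169492 × -8.300 + 64.7 = 55.0

55.0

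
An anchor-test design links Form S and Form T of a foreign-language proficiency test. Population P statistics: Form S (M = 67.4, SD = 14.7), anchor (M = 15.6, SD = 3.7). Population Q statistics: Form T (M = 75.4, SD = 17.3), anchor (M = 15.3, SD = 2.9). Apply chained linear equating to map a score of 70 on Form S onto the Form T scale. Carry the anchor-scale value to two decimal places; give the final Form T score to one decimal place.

81.1

Form S → anchor (Population P): v = (3.7/14.7)(70 − 67.4) + 15.6 = 16.25
anchor → Form T (Population Q): y = (17.3/2.9)(16.25 − 15.3) + 75.4 = 81.1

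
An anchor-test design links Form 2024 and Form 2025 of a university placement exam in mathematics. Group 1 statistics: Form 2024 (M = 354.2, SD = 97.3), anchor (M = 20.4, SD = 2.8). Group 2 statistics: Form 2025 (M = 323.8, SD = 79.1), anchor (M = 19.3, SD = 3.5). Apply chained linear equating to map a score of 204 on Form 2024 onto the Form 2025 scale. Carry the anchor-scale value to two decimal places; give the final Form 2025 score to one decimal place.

251.0

Form 2024 → anchor (Group 1): v = (2.8/97.3)(204 − 354.2) + 20.4 = 16.08
anchor → Form 2025 (Group 2): y = (79.1/3.5)(16.08 − 19.3) + 323.8 = 251.0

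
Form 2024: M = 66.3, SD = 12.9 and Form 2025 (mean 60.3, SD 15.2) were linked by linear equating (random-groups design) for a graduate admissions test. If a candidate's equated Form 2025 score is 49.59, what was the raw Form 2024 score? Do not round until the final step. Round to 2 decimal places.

57.21

Invert y = (SD_Y/SD_X)(x − M_X) + M_Y:
x = (SD_X/SD_Y)(y − M_Y) + M_X = (12.9/15.2)(49.59 − 60.3) + 66.3
x = 0.848684 × -10.710 + 66.3 = 57.21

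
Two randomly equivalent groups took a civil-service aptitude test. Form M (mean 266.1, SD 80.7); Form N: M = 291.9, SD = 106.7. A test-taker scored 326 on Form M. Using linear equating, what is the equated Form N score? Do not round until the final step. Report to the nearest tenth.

Linear equating: y = (SD_Y/SD_X)(x − M_X) + M_Y
y = (106.7/80.7)(326 − 266.1) + 291.9
y = 1.322181 × 59.9 + 291.9 = 79.1986 + 291.9 = 371.1

371.1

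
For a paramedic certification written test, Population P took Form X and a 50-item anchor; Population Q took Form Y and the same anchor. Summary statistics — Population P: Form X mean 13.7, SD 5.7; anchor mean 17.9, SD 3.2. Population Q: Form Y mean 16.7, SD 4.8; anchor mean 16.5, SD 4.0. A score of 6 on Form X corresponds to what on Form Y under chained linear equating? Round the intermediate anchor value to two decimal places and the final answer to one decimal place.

Form X → anchor (Population P): v = (3.2/5.7)(6 − 13.7) + 17.9 = 13.58
anchor → Form Y (Population Q): y = (4.8/4.0)(13.58 − 16.5) + 16.7 = 13.2

13.2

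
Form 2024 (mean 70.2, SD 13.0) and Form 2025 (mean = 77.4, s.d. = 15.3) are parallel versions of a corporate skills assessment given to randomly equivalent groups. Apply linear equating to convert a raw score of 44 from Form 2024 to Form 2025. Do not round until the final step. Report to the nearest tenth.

46.6

Linear equating: y = (SD_Y/SD_X)(x − M_X) + M_Y
y = (15.3/13.0)(44 − 70.2) + 77.4
y = 1.176923 × -26.2 + 77.4 = -30.8354 + 77.4 = 46.6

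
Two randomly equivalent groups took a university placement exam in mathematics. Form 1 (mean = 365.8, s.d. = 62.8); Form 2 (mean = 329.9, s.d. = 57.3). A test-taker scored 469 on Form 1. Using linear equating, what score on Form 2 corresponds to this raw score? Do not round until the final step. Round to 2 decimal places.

424.06

Linear equating: y = (SD_Y/SD_X)(x − M_X) + M_Y
y = (57.3/62.8)(469 − 365.8) + 329.9
y = 0.912420 × 103.2 + 329.9 = 94.1618 + 329.9 = 424.06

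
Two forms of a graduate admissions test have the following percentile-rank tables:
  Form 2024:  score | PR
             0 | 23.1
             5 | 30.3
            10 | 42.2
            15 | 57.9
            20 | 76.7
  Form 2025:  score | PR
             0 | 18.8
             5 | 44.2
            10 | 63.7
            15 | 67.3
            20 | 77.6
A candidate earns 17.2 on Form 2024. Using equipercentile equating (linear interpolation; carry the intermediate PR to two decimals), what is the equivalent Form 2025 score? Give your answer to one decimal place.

PR of 17.2 on Form 2024: 57.9 + (17.2 − 15)/(20 − 15) × (76.7 − 57.9) = 66.17
On Form 2025, PR 66.17 falls between score 10 (PR 63.7) and 15 (PR 67.3).
Interpolate: 10 + (66.17 − 63.7)/(67.3 − 63.7) × (15 − 10) = 13.4

13.4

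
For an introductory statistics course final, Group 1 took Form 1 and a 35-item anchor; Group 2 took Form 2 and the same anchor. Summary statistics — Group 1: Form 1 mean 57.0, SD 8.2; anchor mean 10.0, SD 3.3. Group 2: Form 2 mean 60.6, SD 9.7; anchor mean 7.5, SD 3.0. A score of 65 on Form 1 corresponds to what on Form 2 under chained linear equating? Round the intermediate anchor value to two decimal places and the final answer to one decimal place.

79.1

Form 1 → anchor (Group 1): v = (3.3/8.2)(65 − 57.0) + 10.0 = 13.22
anchor → Form 2 (Group 2): y = (9.7/3.0)(13.22 − 7.5) + 60.6 = 79.1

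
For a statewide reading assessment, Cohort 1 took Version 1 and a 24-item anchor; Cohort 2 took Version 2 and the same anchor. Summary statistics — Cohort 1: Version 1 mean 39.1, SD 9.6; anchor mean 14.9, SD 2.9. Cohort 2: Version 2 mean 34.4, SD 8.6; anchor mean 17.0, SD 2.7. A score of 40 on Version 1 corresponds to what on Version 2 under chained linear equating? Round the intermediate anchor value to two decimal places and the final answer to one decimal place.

Version 1 → anchor (Cohort 1): v = (2.9/9.6)(40 − 39.1) + 14.9 = 15.17
anchor → Version 2 (Cohort 2): y = (8.6/2.7)(15.17 − 17.0) + 34.4 = 28.6

28.6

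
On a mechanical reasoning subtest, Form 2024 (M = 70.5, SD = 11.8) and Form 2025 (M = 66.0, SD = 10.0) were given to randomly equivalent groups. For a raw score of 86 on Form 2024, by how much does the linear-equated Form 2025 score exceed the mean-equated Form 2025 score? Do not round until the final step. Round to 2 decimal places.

-2.36

Mean-equated: 86 + (66.0 − 70.5) = 81.50
Linear-equated: (10.0/11.8)(86 − 70.5) + 66.0 = 79.136
Difference = 79.136 − 81.50 = -2.36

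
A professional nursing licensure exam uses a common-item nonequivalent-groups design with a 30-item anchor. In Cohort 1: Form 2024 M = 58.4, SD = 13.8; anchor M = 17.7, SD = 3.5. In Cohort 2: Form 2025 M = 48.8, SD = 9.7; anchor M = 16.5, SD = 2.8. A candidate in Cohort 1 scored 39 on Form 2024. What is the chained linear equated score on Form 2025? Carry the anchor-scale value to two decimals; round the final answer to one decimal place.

Form 2024 → anchor (Cohort 1): v = (3.5/13.8)(39 − 58.4) + 17.7 = 12.78
anchor → Form 2025 (Cohort 2): y = (9.7/2.8)(12.78 − 16.5) + 48.8 = 35.9

35.9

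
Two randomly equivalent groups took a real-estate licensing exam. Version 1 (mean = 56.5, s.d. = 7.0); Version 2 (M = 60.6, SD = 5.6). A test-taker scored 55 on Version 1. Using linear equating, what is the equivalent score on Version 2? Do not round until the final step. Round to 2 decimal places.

Linear equating: y = (SD_Y/SD_X)(x − M_X) + M_Y
y = (5.6/7.0)(55 − 56.5) + 60.6
y = 0.800000 × -1.5 + 60.6 = -1.2000 + 60.6 = 59.40

59.40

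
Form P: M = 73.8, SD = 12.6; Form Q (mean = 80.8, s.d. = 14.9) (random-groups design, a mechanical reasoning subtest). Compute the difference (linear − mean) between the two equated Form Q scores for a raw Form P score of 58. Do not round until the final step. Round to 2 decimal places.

-2.88

Mean-equated: 58 + (80.8 − 73.8) = 65.00
Linear-equated: (14.9/12.6)(58 − 73.8) + 80.8 = 62.116
Difference = 62.116 − 65.00 = -2.88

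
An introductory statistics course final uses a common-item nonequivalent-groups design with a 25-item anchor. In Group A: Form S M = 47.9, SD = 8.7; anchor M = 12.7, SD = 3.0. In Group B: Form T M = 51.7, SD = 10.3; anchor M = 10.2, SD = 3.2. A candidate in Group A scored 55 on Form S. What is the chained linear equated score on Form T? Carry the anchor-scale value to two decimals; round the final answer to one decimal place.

Form S → anchor (Group A): v = (3.0/8.7)(55 − 47.9) + 12.7 = 15.15
anchor → Form T (Group B): y = (10.3/3.2)(15.15 − 10.2) + 51.7 = 67.6

67.6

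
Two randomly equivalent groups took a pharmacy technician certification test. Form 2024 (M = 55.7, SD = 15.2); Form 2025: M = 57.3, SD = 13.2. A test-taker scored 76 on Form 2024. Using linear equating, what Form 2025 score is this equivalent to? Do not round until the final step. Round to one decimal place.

74.9

Linear equating: y = (SD_Y/SD_X)(x − M_X) + M_Y
y = (13.2/15.2)(76 − 55.7) + 57.3
y = 0.868421 × 20.3 + 57.3 = 17.6289 + 57.3 = 74.9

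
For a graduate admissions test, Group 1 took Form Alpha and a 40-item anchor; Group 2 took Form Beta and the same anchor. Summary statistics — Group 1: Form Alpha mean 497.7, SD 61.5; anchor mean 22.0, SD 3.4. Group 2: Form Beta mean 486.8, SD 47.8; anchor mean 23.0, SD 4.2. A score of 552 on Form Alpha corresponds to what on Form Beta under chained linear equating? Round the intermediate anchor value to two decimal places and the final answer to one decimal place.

Form Alpha → anchor (Group 1): v = (3.4/61.5)(552 − 497.7) + 22.0 = 25.00
anchor → Form Beta (Group 2): y = (47.8/4.2)(25.00 − 23.0) + 486.8 = 509.6

509.6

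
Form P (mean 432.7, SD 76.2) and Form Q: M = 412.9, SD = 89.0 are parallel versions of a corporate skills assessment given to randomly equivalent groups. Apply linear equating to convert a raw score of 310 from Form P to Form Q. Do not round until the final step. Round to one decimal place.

269.6

Linear equating: y = (SD_Y/SD_X)(x − M_X) + M_Y
y = (89.0/76.2)(310 − 432.7) + 412.9
y = 1.167979 × -122.7 + 412.9 = -143.3110 + 412.9 = 269.6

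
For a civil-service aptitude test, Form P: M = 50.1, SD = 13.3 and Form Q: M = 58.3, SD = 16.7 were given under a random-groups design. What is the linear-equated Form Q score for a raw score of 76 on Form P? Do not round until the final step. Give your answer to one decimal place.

90.8

Linear equating: y = (SD_Y/SD_X)(x − M_X) + M_Y
y = (16.7/13.3)(76 − 50.1) + 58.3
y = 1.255639 × 25.9 + 58.3 = 32.5211 + 58.3 = 90.8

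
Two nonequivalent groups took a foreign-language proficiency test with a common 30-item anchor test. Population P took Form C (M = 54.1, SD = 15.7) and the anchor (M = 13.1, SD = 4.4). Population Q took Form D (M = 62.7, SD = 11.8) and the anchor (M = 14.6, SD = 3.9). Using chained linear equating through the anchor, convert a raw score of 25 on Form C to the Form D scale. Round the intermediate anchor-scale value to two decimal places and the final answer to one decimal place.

Form C → anchor (Population P): v = (4.4/15.7)(25 − 54.1) + 13.1 = 4.94
anchor → Form D (Population Q): y = (11.8/3.9)(4.94 − 14.6) + 62.7 = 33.5

33.5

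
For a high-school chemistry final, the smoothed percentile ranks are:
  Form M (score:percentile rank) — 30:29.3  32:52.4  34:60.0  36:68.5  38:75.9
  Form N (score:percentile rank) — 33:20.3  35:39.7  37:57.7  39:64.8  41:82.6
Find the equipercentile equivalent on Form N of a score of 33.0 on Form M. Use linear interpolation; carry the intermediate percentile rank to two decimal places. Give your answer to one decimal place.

36.8

PR of 33.0 on Form M: 52.4 + (33.0 − 32)/(34 − 32) × (60.0 − 52.4) = 56.20
On Form N, PR 56.20 falls between score 35 (PR 39.7) and 37 (PR 57.7).
Interpolate: 35 + (56.20 − 39.7)/(57.7 − 39.7) × (37 − 35) = 36.8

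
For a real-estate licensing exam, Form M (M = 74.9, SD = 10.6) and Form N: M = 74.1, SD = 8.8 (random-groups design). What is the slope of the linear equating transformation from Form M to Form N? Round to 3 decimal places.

0.830

A = SD_Y / SD_X = 8.8 / 10.6 = 0.830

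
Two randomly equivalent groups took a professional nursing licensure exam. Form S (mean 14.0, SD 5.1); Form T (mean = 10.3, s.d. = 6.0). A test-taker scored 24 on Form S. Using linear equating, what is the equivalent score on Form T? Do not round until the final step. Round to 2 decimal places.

22.06

Linear equating: y = (SD_Y/SD_X)(x − M_X) + M_Y
y = (6.0/5.1)(24 − 14.0) + 10.3
y = 1.176471 × 10.0 + 10.3 = 11.7647 + 10.3 = 22.06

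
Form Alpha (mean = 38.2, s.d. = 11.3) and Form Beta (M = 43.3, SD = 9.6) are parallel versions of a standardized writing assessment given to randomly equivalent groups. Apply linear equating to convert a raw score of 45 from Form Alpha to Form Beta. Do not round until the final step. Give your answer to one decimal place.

49.1

Linear equating: y = (SD_Y/SD_X)(x − M_X) + M_Y
y = (9.6/11.3)(45 − 38.2) + 43.3
y = 0.849558 × 6.8 + 43.3 = 5.7770 + 43.3 = 49.1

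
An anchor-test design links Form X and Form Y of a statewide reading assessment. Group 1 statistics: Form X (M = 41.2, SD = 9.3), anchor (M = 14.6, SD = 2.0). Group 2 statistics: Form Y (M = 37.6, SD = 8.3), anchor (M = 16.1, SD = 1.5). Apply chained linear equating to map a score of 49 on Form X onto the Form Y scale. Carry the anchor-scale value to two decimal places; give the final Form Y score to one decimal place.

Form X → anchor (Group 1): v = (2.0/9.3)(49 − 41.2) + 14.6 = 16.28
anchor → Form Y (Group 2): y = (8.3/1.5)(16.28 − 16.1) + 37.6 = 38.6

38.6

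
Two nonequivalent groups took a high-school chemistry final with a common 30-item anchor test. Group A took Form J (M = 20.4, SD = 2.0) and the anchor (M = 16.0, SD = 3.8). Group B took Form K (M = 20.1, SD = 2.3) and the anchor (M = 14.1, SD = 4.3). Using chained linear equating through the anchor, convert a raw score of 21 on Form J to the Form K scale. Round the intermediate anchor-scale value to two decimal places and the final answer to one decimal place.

Form J → anchor (Group A): v = (3.8/2.0)(21 − 20.4) + 16.0 = 17.14
anchor → Form K (Group B): y = (2.3/4.3)(17.14 − 14.1) + 20.1 = 21.7

21.7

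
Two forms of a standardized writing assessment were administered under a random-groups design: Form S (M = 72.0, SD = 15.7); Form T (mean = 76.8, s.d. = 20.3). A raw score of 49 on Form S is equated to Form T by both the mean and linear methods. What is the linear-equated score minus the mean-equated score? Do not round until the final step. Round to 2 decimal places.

Mean-equated: 49 + (76.8 − 72.0) = 53.80
Linear-equated: (20.3/15.7)(49 − 72.0) + 76.8 = 47.061
Difference = 47.061 − 53.80 = -6.74

-6.74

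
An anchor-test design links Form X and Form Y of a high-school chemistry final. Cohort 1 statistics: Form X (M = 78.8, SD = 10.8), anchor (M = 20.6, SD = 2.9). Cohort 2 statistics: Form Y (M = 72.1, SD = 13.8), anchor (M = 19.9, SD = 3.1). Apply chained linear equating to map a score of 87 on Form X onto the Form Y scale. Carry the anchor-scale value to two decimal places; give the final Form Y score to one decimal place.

Form X → anchor (Cohort 1): v = (2.9/10.8)(87 − 78.8) + 20.6 = 22.80
anchor → Form Y (Cohort 2): y = (13.8/3.1)(22.80 − 19.9) + 72.1 = 85.0

85.0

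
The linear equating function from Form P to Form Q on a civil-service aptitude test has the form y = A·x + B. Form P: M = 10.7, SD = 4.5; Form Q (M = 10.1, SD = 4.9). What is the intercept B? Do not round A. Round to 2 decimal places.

-1.55

A = SD_Y / SD_X = 4.9 / 4.5 = 1.088889
B = M_Y − A·M_X = 10.1 − 1.088889 × 10.7 = -1.55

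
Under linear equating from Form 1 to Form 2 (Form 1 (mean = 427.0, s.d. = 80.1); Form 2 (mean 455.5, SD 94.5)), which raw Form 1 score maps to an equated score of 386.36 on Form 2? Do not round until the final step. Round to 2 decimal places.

Invert y = (SD_Y/SD_X)(x − M_X) + M_Y:
x = (SD_X/SD_Y)(y − M_Y) + M_X = (80.1/94.5)(386.36 − 455.5) + 427.0
x = 0.847619 × -69.140 + 427.0 = 368.40

368.40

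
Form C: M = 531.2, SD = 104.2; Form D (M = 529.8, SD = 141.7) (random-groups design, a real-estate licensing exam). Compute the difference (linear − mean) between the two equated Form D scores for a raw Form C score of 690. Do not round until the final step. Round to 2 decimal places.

Mean-equated: 690 + (529.8 − 531.2) = 688.60
Linear-equated: (141.7/104.2)(690 − 531.2) + 529.8 = 745.750
Difference = 745.750 − 688.60 = 57.15

57.15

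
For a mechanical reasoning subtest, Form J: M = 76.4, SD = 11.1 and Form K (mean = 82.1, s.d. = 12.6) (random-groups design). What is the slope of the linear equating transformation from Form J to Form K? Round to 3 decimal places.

A = SD_Y / SD_X = 12.6 / 11.1 = 1.135

1.135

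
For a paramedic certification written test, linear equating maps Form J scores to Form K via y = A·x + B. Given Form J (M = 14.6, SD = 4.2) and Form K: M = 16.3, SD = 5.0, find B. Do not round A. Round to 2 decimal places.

-1.08

A = SD_Y / SD_X = 5.0 / 4.2 = 1.190476
B = M_Y − A·M_X = 16.3 − 1.190476 × 14.6 = -1.08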